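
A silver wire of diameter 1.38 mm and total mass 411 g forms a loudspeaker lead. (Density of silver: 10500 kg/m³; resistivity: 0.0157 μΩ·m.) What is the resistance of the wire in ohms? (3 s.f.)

ρ = 0.0157 μΩ·m = 1.57×10^-8 Ω·m
A = π(d/2)² = π(6.9000e-04 m)² = 1.4957e-06 m²
L = m/(density·A) = 0.411/(10500×1.4957e-06) = 26.17 m
R = ρL/A = (1.57×10^-8)(26.17)/(1.4957e-06) = 0.275 Ω

0.275 Ω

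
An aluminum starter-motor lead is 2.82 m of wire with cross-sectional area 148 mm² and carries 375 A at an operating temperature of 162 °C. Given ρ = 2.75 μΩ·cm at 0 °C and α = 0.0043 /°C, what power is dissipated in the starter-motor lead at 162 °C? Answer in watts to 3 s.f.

ρ = 2.75 μΩ·cm = 2.75×10^-8 Ω·m
A = 148 mm² = 1.480e-04 m²
R₍0₎ = ρL/A = (2.75×10^-8)(2.82)/(1.480e-04) = 5.240×10^-4 Ω
R₍162₎ = R₍0₎(1 + αΔT) = 5.240×10^-4 × (1 + 0.0043×162) = 8.890×10^-4 Ω
P = I²R = (375)² × 8.890×10^-4 = 125 W

125 W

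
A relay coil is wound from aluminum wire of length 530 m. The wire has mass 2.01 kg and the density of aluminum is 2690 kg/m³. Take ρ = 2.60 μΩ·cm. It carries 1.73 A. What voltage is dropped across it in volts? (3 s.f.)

ρ = 2.60 μΩ·cm = 2.60×10^-8 Ω·m
A = m/(density·L) = 2.01/(2690×530) = 1.4098e-06 m²
R = ρL/A = (2.60×10^-8)(530)/(1.4098e-06) = 9.774 Ω
V = IR = 1.73 × 9.774 = 16.9 V

16.9 V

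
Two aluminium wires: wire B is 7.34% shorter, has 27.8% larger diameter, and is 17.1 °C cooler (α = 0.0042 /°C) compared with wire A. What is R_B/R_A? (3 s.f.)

0.527

R ∝ ρL/d² with ρ ∝ (1+αΔT), so R_B/R_A = (1 − 7.34/100) × (1 + 27.8/100)⁻² × (1 − 0.0042×17.1)
= 0.9266 × 0.6123 × 0.9282 = 0.527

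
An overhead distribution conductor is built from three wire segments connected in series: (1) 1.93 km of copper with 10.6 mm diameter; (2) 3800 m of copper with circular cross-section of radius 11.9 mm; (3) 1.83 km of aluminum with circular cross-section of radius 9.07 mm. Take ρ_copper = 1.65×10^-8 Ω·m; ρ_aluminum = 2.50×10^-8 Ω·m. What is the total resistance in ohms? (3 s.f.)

Seg 1: A = π(d/2)² = π(5.3000e-03 m)² = 8.825e-05 m²
R_1 = (1.65×10^-8)(1930)/(8.825e-05) = 0.3609 Ω
Seg 2: A = πr² = π(1.1900e-02 m)² = 4.449e-04 m²
R_2 = (1.65×10^-8)(3800)/(4.449e-04) = 0.1409 Ω
Seg 3: A = πr² = π(9.0700e-03 m)² = 2.584e-04 m²
R_3 = (2.50×10^-8)(1830)/(2.584e-04) = 0.177 Ω
R_total = R_1 + R_2 + R_3 = 0.679 Ω

0.679 Ω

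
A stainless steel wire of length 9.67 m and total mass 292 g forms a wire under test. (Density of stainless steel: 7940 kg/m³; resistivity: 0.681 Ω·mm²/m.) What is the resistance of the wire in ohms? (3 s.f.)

ρ = 0.681 Ω·mm²/m = 6.81×10^-7 Ω·m
A = m/(density·L) = 0.292/(7940×9.67) = 3.8031e-06 m²
R = ρL/A = (6.81×10^-7)(9.67)/(3.8031e-06) = 1.73 Ω

1.73 Ω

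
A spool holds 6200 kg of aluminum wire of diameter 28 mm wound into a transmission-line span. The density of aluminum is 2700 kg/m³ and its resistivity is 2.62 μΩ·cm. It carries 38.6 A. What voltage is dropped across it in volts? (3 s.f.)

6.12 V

ρ = 2.62 μΩ·cm = 2.62×10^-8 Ω·m
A = π(d/2)² = π(1.4000e-02 m)² = 6.1575e-04 m²
L = m/(density·A) = 6200/(2700×6.1575e-04) = 3729 m
R = ρL/A = (2.62×10^-8)(3729)/(6.1575e-04) = 0.1587 Ω
V = IR = 38.6 × 0.1587 = 6.12 V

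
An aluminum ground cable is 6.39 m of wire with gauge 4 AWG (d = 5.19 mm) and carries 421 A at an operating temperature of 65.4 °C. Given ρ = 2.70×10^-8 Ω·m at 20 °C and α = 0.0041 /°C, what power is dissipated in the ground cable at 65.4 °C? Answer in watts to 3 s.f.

1710 W

A = π(5.19/2 mm)² = π(2.5950e-03 m)² = 2.116e-05 m²
R₍20₎ = ρL/A = (2.70×10^-8)(6.39)/(2.116e-05) = 0.008155 Ω
R₍65.4₎ = R₍20₎(1 + αΔT) = 0.008155 × (1 + 0.0041×45.4) = 0.009673 Ω
P = I²R = (421)² × 0.009673 = 1710 W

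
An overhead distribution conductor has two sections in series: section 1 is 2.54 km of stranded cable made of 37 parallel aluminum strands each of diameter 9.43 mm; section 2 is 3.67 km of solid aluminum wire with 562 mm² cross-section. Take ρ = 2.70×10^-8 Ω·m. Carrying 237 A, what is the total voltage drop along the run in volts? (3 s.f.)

Section 1: A_strand = π(4.7150e-03)² = 6.984e-05 m²; R₁ = ρL/(N·A_s) = (2.70×10^-8)(2540)/(37×6.984e-05) = 0.02654 Ω
Section 2: A = 562 mm² = 5.620e-04 m²
R₂ = (2.70×10^-8)(3670)/(5.620e-04) = 0.1763 Ω
R = R₁ + R₂ = 0.2029 Ω
V = IR = 237 × 0.2029 = 48.1 V

48.1 V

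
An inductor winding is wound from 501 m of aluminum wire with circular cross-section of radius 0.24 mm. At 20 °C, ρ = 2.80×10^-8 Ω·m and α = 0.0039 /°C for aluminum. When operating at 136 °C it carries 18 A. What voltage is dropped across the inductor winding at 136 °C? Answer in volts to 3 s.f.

2030 V

A = πr² = π(2.4000e-04 m)² = 1.810e-07 m²
R₍20₎ = ρL/A = (2.80×10^-8)(501)/(1.810e-07) = 77.52 Ω
R₍136₎ = R₍20₎(1 + αΔT) = 77.52 × (1 + 0.0039×116) = 112.6 Ω
V = IR = 18 × 112.6 = 2030 V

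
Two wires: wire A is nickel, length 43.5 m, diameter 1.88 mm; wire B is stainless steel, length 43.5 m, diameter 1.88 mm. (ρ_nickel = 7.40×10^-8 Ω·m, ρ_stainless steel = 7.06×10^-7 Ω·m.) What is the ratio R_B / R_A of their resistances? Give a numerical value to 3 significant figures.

9.54

R ∝ ρL/d², so R_B/R_A = (ρ_B/ρ_A)
= (7.06×10^-7/7.40×10^-8) = 9.54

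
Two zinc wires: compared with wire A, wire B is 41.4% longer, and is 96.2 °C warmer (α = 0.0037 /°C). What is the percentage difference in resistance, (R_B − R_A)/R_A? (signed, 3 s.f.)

91.7%

R ∝ ρL/d² with ρ ∝ (1+αΔT), so R_B/R_A = (1 + 41.4/100) × (1 + 0.0037×96.2)
= 1.414 × 1.356 = 1.917
(R_B − R_A)/R_A = 1.917 − 1 = 91.7%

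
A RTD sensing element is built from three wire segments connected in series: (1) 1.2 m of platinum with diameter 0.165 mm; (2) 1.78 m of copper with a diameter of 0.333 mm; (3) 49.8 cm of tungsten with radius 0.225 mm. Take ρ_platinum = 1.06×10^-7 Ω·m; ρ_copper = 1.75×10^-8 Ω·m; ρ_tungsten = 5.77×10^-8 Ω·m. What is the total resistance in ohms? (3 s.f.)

Seg 1: A = π(d/2)² = π(8.2500e-05 m)² = 2.138e-08 m²
R_1 = (1.06×10^-7)(1.2)/(2.138e-08) = 5.949 Ω
Seg 2: A = π(d/2)² = π(1.6650e-04 m)² = 8.709e-08 m²
R_2 = (1.75×10^-8)(1.78)/(8.709e-08) = 0.3577 Ω
Seg 3: A = πr² = π(2.2500e-04 m)² = 1.590e-07 m²
R_3 = (5.77×10^-8)(0.498)/(1.590e-07) = 0.1807 Ω
R_total = R_1 + R_2 + R_3 = 6.49 Ω

6.49 Ω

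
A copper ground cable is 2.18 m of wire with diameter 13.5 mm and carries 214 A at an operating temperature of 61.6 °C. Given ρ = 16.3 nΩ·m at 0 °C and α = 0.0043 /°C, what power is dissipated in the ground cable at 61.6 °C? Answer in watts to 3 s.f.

14.4 W

ρ = 16.3 nΩ·m = 1.63×10^-8 Ω·m
A = π(d/2)² = π(6.7500e-03 m)² = 1.431e-04 m²
R₍0₎ = ρL/A = (1.63×10^-8)(2.18)/(1.431e-04) = 2.482×10^-4 Ω
R₍61.6₎ = R₍0₎(1 + αΔT) = 2.482×10^-4 × (1 + 0.0043×61.6) = 3.140×10^-4 Ω
P = I²R = (214)² × 3.140×10^-4 = 14.4 W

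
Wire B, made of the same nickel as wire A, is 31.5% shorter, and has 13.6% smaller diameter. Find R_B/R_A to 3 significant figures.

R ∝ L/d², so R_B/R_A = (1 − 31.5/100) × (1 − 13.6/100)⁻²
= 0.685 × 1.34 = 0.918

0.918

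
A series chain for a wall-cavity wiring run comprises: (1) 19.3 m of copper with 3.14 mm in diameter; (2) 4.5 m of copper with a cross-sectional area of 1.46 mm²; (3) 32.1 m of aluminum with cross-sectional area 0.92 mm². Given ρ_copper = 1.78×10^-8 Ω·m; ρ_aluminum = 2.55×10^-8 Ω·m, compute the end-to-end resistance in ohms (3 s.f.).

0.989 Ω

Seg 1: A = π(d/2)² = π(1.5700e-03 m)² = 7.744e-06 m²
R_1 = (1.78×10^-8)(19.3)/(7.744e-06) = 0.04436 Ω
Seg 2: A = 1.46 mm² = 1.460e-06 m²
R_2 = (1.78×10^-8)(4.5)/(1.460e-06) = 0.05486 Ω
Seg 3: A = 0.92 mm² = 9.200e-07 m²
R_3 = (2.55×10^-8)(32.1)/(9.200e-07) = 0.8897 Ω
R_total = R_1 + R_2 + R_3 = 0.989 Ω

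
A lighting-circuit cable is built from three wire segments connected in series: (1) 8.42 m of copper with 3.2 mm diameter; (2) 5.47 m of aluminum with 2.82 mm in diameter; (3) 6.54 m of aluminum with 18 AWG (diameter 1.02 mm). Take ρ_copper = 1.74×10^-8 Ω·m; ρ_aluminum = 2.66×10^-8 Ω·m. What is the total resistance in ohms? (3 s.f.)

Seg 1: A = π(d/2)² = π(1.6000e-03 m)² = 8.042e-06 m²
R_1 = (1.74×10^-8)(8.42)/(8.042e-06) = 0.01822 Ω
Seg 2: A = π(d/2)² = π(1.4100e-03 m)² = 6.246e-06 m²
R_2 = (2.66×10^-8)(5.47)/(6.246e-06) = 0.0233 Ω
Seg 3: A = π(1.02/2 mm)² = π(5.1000e-04 m)² = 8.171e-07 m²
R_3 = (2.66×10^-8)(6.54)/(8.171e-07) = 0.2129 Ω
R_total = R_1 + R_2 + R_3 = 0.254 Ω

0.254 Ω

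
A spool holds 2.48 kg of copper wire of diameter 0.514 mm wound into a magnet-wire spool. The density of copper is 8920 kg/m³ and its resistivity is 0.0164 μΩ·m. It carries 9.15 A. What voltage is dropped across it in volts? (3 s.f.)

ρ = 0.0164 μΩ·m = 1.64×10^-8 Ω·m
A = π(d/2)² = π(2.5700e-04 m)² = 2.0750e-07 m²
L = m/(density·A) = 2.48/(8920×2.0750e-07) = 1340 m
R = ρL/A = (1.64×10^-8)(1340)/(2.0750e-07) = 105.9 Ω
V = IR = 9.15 × 105.9 = 969 V

969 V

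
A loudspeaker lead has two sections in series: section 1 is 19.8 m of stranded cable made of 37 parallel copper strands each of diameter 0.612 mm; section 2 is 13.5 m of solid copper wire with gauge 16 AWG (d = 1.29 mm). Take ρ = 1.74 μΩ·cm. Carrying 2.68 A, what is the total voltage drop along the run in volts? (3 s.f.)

0.566 V

ρ = 1.74 μΩ·cm = 1.74×10^-8 Ω·m
Section 1: A_strand = π(3.0600e-04)² = 2.942e-07 m²; R₁ = ρL/(N·A_s) = (1.74×10^-8)(19.8)/(37×2.942e-07) = 0.03165 Ω
Section 2: A = π(1.29/2 mm)² = π(6.4500e-04 m)² = 1.307e-06 m²
R₂ = (1.74×10^-8)(13.5)/(1.307e-06) = 0.1797 Ω
R = R₁ + R₂ = 0.2114 Ω
V = IR = 2.68 × 0.2114 = 0.566 V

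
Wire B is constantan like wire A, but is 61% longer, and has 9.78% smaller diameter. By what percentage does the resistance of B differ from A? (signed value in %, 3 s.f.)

97.8%

R ∝ L/d², so R_B/R_A = (1 + 61/100) × (1 − 9.78/100)⁻²
= 1.61 × 1.229 = 1.978
(R_B − R_A)/R_A = 1.978 − 1 = 97.8%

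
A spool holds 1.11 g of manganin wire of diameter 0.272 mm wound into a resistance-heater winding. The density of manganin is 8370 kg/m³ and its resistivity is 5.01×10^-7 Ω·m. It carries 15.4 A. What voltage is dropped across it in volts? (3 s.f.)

A = π(d/2)² = π(1.3600e-04 m)² = 5.8107e-08 m²
L = m/(density·A) = 0.00111/(8370×5.8107e-08) = 2.282 m
R = ρL/A = (5.01×10^-7)(2.282)/(5.8107e-08) = 19.68 Ω
V = IR = 15.4 × 19.68 = 303 V

303 V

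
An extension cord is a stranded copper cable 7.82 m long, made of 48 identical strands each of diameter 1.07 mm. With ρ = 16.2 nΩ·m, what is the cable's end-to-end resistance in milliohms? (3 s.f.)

2.94 mΩ

ρ = 16.2 nΩ·m = 1.62×10^-8 Ω·m
A_strand = π(5.3500e-04 m)² = 8.992e-07 m²
R_strand = ρL/A = (1.62×10^-8)(7.82)/(8.992e-07) = 0.1409 Ω
R_total = R_strand/N = 0.1409/48 = 2.94 mΩ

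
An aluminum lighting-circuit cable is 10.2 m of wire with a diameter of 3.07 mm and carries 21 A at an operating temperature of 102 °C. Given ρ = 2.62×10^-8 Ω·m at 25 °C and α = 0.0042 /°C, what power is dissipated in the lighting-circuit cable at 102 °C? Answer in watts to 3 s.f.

21.1 W

A = π(d/2)² = π(1.5350e-03 m)² = 7.402e-06 m²
R₍25₎ = ρL/A = (2.62×10^-8)(10.2)/(7.402e-06) = 0.0361 Ω
R₍102₎ = R₍25₎(1 + αΔT) = 0.0361 × (1 + 0.0042×77) = 0.04778 Ω
P = I²R = (21)² × 0.04778 = 21.1 W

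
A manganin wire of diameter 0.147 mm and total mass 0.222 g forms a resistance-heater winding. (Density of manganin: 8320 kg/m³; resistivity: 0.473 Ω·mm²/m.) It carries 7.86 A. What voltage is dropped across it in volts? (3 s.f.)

344 V

ρ = 0.473 Ω·mm²/m = 4.73×10^-7 Ω·m
A = π(d/2)² = π(7.3500e-05 m)² = 1.6972e-08 m²
L = m/(density·A) = 2.220×10^-4/(8320×1.6972e-08) = 1.572 m
R = ρL/A = (4.73×10^-7)(1.572)/(1.6972e-08) = 43.82 Ω
V = IR = 7.86 × 43.82 = 344 V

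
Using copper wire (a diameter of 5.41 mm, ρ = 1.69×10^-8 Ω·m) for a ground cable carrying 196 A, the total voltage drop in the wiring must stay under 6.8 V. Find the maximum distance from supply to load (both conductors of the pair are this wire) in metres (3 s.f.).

A = π(d/2)² = π(2.7050e-03 m)² = 2.299e-05 m²
L_max = V_max·A/(2·ρI) = (6.8)(2.299e-05)/(2×1.69×10^-8×196) = 23.6 m

23.6 m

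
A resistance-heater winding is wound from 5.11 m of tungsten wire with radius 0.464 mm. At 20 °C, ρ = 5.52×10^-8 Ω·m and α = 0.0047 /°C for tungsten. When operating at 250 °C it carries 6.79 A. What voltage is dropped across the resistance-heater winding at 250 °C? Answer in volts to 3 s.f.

A = πr² = π(4.6400e-04 m)² = 6.764e-07 m²
R₍20₎ = ρL/A = (5.52×10^-8)(5.11)/(6.764e-07) = 0.417 Ω
R₍250₎ = R₍20₎(1 + αΔT) = 0.417 × (1 + 0.0047×230) = 0.8679 Ω
V = IR = 6.79 × 0.8679 = 5.89 V

5.89 V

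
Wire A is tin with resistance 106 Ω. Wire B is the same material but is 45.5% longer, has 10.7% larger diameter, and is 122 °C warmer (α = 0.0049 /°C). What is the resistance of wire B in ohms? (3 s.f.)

201 Ω

R ∝ ρL/d² with ρ ∝ (1+αΔT), so R_B/R_A = (1 + 45.5/100) × (1 + 10.7/100)⁻² × (1 + 0.0049×122)
= 1.455 × 0.816 × 1.598 = 1.897
R_B = 1.897 × 106 = 201 Ω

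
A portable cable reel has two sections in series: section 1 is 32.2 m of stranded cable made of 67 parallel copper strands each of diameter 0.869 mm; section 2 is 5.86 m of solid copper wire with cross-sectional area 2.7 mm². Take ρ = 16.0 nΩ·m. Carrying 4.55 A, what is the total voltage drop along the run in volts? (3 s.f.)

0.217 V

ρ = 16.0 nΩ·m = 1.60×10^-8 Ω·m
Section 1: A_strand = π(4.3450e-04)² = 5.931e-07 m²; R₁ = ρL/(N·A_s) = (1.60×10^-8)(32.2)/(67×5.931e-07) = 0.01296 Ω
Section 2: A = 2.7 mm² = 2.700e-06 m²
R₂ = (1.60×10^-8)(5.86)/(2.700e-06) = 0.03473 Ω
R = R₁ + R₂ = 0.04769 Ω
V = IR = 4.55 × 0.04769 = 0.217 V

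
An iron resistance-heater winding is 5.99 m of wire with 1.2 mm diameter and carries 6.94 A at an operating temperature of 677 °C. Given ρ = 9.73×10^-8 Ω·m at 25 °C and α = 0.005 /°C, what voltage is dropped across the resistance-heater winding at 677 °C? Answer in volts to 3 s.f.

A = π(d/2)² = π(6.0000e-04 m)² = 1.131e-06 m²
R₍25₎ = ρL/A = (9.73×10^-8)(5.99)/(1.131e-06) = 0.5153 Ω
R₍677₎ = R₍25₎(1 + αΔT) = 0.5153 × (1 + 0.005×652) = 2.195 Ω
V = IR = 6.94 × 2.195 = 15.2 V

15.2 V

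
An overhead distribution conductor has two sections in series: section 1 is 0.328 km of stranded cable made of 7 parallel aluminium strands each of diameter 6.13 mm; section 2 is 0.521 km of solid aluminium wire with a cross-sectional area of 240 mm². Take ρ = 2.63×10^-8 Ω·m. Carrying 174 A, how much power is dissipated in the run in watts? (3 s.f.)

Section 1: A_strand = π(3.0650e-03)² = 2.951e-05 m²; R₁ = ρL/(N·A_s) = (2.63×10^-8)(328)/(7×2.951e-05) = 0.04176 Ω
Section 2: A = 240 mm² = 2.400e-04 m²
R₂ = (2.63×10^-8)(521)/(2.400e-04) = 0.05709 Ω
R = R₁ + R₂ = 0.09885 Ω
P = I²R = (174)² × 0.09885 = 2990 W

2990 W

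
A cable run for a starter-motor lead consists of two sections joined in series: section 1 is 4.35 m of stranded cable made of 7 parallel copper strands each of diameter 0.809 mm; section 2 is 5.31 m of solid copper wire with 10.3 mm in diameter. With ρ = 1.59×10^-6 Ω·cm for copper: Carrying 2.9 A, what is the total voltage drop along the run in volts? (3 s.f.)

0.0587 V

ρ = 1.59×10^-6 Ω·cm = 1.59×10^-8 Ω·m
Section 1: A_strand = π(4.0450e-04)² = 5.140e-07 m²; R₁ = ρL/(N·A_s) = (1.59×10^-8)(4.35)/(7×5.140e-07) = 0.01922 Ω
Section 2: A = π(d/2)² = π(5.1500e-03 m)² = 8.332e-05 m²
R₂ = (1.59×10^-8)(5.31)/(8.332e-05) = 0.001013 Ω
R = R₁ + R₂ = 0.02024 Ω
V = IR = 2.9 × 0.02024 = 0.0587 V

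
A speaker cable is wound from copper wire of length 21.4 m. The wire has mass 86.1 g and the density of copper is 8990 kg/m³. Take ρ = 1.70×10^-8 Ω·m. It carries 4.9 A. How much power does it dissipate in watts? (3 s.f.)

19.5 W

A = m/(density·L) = 0.0861/(8990×21.4) = 4.4754e-07 m²
R = ρL/A = (1.70×10^-8)(21.4)/(4.4754e-07) = 0.8129 Ω
P = I²R = (4.9)² × 0.8129 = 19.5 W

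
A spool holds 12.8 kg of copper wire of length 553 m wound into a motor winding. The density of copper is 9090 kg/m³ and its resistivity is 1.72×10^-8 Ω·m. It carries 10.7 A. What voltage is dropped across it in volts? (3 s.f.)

A = m/(density·L) = 12.8/(9090×553) = 2.5464e-06 m²
R = ρL/A = (1.72×10^-8)(553)/(2.5464e-06) = 3.735 Ω
V = IR = 10.7 × 3.735 = 40.0 V

40.0 V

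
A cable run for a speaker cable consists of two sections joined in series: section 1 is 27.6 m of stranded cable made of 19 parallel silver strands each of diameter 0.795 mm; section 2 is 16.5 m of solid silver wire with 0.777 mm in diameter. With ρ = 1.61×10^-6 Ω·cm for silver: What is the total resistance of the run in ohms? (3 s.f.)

ρ = 1.61×10^-6 Ω·cm = 1.61×10^-8 Ω·m
Section 1: A_strand = π(3.9750e-04)² = 4.964e-07 m²; R₁ = ρL/(N·A_s) = (1.61×10^-8)(27.6)/(19×4.964e-07) = 0.04711 Ω
Section 2: A = π(d/2)² = π(3.8850e-04 m)² = 4.742e-07 m²
R₂ = (1.61×10^-8)(16.5)/(4.742e-07) = 0.5602 Ω
R = R₁ + R₂ = 0.607 Ω

0.607 Ω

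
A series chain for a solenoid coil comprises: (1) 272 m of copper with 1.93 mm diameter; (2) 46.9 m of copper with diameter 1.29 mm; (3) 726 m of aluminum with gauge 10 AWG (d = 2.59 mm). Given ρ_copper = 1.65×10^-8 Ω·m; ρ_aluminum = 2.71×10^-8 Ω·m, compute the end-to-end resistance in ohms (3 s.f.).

5.86 Ω

Seg 1: A = π(d/2)² = π(9.6500e-04 m)² = 2.926e-06 m²
R_1 = (1.65×10^-8)(272)/(2.926e-06) = 1.534 Ω
Seg 2: A = π(d/2)² = π(6.4500e-04 m)² = 1.307e-06 m²
R_2 = (1.65×10^-8)(46.9)/(1.307e-06) = 0.5921 Ω
Seg 3: A = π(2.59/2 mm)² = π(1.2950e-03 m)² = 5.269e-06 m²
R_3 = (2.71×10^-8)(726)/(5.269e-06) = 3.734 Ω
R_total = R_1 + R_2 + R_3 = 5.86 Ω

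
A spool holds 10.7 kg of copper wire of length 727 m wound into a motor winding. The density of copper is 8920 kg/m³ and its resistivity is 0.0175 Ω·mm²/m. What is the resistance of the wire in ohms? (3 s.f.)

7.71 Ω

ρ = 0.0175 Ω·mm²/m = 1.75×10^-8 Ω·m
A = m/(density·L) = 10.7/(8920×727) = 1.6500e-06 m²
R = ρL/A = (1.75×10^-8)(727)/(1.6500e-06) = 7.71 Ω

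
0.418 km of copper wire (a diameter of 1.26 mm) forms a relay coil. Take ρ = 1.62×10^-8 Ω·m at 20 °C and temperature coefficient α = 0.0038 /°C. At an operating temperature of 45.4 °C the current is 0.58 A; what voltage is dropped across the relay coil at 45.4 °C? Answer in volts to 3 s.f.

3.45 V

A = π(d/2)² = π(6.3000e-04 m)² = 1.247e-06 m²
R₍20₎ = ρL/A = (1.62×10^-8)(418)/(1.247e-06) = 5.431 Ω
R₍45.4₎ = R₍20₎(1 + αΔT) = 5.431 × (1 + 0.0038×25.4) = 5.955 Ω
V = IR = 0.58 × 5.955 = 3.45 V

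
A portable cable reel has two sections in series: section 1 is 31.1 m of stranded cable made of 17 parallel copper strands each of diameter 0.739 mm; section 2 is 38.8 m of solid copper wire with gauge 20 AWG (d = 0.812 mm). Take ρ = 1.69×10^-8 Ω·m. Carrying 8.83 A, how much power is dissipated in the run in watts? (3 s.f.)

104 W

Section 1: A_strand = π(3.6950e-04)² = 4.289e-07 m²; R₁ = ρL/(N·A_s) = (1.69×10^-8)(31.1)/(17×4.289e-07) = 0.07208 Ω
Section 2: A = π(0.812/2 mm)² = π(4.0600e-04 m)² = 5.178e-07 m²
R₂ = (1.69×10^-8)(38.8)/(5.178e-07) = 1.266 Ω
R = R₁ + R₂ = 1.338 Ω
P = I²R = (8.83)² × 1.338 = 104 W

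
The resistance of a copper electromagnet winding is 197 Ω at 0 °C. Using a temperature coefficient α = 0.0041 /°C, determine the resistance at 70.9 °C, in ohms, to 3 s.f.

254 Ω

ΔT = 70.9 − 0 = 70.9 °C
R = R₀(1 + αΔT) = 197 × (1 + 0.0041×70.9) = 197 × 1.291 = 254 Ω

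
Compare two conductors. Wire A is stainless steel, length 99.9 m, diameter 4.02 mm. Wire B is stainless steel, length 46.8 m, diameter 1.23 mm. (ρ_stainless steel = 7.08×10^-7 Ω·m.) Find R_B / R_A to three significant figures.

R ∝ ρL/d², so R_B/R_A = (L_B/L_A) × (d_A/d_B)²
= (46.8/99.9) × (4.02/1.23)² = 5.00

5.00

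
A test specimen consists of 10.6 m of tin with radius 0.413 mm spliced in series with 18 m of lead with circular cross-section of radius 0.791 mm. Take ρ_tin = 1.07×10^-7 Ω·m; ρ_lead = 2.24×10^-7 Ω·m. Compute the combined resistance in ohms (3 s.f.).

Segment 1: A = πr² = π(4.1300e-04 m)² = 5.359e-07 m²
R₁ = ρL/A = (1.07×10^-7)(10.6)/(5.359e-07) = 2.117 Ω
Segment 2: A = πr² = π(7.9100e-04 m)² = 1.966e-06 m²
R₂ = (2.24×10^-7)(18)/(1.966e-06) = 2.051 Ω
R = R₁ + R₂ = 4.17 Ω

4.17 Ω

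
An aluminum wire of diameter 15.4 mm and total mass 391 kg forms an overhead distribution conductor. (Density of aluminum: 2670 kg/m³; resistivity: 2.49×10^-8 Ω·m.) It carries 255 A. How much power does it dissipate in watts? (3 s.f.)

6830 W

A = π(d/2)² = π(7.7000e-03 m)² = 1.8627e-04 m²
L = m/(density·A) = 391/(2670×1.8627e-04) = 786.2 m
R = ρL/A = (2.49×10^-8)(786.2)/(1.8627e-04) = 0.1051 Ω
P = I²R = (255)² × 0.1051 = 6830 W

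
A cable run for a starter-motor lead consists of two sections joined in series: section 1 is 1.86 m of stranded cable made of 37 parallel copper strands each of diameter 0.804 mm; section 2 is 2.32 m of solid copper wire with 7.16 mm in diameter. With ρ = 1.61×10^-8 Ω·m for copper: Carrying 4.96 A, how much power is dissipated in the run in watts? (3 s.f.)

0.0620 W

Section 1: A_strand = π(4.0200e-04)² = 5.077e-07 m²; R₁ = ρL/(N·A_s) = (1.61×10^-8)(1.86)/(37×5.077e-07) = 0.001594 Ω
Section 2: A = π(d/2)² = π(3.5800e-03 m)² = 4.026e-05 m²
R₂ = (1.61×10^-8)(2.32)/(4.026e-05) = 9.277×10^-4 Ω
R = R₁ + R₂ = 0.002522 Ω
P = I²R = (4.96)² × 0.002522 = 0.0620 W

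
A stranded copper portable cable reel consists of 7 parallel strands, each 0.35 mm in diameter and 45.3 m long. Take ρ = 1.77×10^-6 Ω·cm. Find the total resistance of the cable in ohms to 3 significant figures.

1.19 Ω

ρ = 1.77×10^-6 Ω·cm = 1.77×10^-8 Ω·m
A_strand = π(1.7500e-04 m)² = 9.621e-08 m²
R_strand = ρL/A = (1.77×10^-8)(45.3)/(9.621e-08) = 8.334 Ω
R_total = R_strand/N = 8.334/7 = 1.19 Ω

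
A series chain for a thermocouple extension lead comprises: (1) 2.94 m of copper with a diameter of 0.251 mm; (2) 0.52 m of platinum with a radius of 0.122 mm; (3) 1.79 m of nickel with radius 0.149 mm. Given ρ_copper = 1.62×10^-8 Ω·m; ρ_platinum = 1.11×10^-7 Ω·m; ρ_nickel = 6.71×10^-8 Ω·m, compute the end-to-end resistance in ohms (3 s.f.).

3.92 Ω

Seg 1: A = π(d/2)² = π(1.2550e-04 m)² = 4.948e-08 m²
R_1 = (1.62×10^-8)(2.94)/(4.948e-08) = 0.9626 Ω
Seg 2: A = πr² = π(1.2200e-04 m)² = 4.676e-08 m²
R_2 = (1.11×10^-7)(0.52)/(4.676e-08) = 1.234 Ω
Seg 3: A = πr² = π(1.4900e-04 m)² = 6.975e-08 m²
R_3 = (6.71×10^-8)(1.79)/(6.975e-08) = 1.722 Ω
R_total = R_1 + R_2 + R_3 = 3.92 Ω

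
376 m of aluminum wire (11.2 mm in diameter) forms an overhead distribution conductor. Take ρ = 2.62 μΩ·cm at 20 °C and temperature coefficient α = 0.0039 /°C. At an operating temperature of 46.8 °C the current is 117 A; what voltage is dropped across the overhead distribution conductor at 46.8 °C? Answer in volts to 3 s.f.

ρ = 2.62 μΩ·cm = 2.62×10^-8 Ω·m
A = π(d/2)² = π(5.6000e-03 m)² = 9.852e-05 m²
R₍20₎ = ρL/A = (2.62×10^-8)(376)/(9.852e-05) = 0.09999 Ω
R₍46.8₎ = R₍20₎(1 + αΔT) = 0.09999 × (1 + 0.0039×26.8) = 0.1104 Ω
V = IR = 117 × 0.1104 = 12.9 V

12.9 V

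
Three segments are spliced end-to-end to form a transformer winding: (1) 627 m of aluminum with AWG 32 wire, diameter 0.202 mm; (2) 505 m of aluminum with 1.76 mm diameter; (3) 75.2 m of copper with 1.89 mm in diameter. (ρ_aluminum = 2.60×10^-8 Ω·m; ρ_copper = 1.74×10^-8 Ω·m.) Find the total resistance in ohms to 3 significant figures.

515 Ω

Seg 1: A = π(0.202/2 mm)² = π(1.0100e-04 m)² = 3.205e-08 m²
R_1 = (2.60×10^-8)(627)/(3.205e-08) = 508.7 Ω
Seg 2: A = π(d/2)² = π(8.8000e-04 m)² = 2.433e-06 m²
R_2 = (2.60×10^-8)(505)/(2.433e-06) = 5.397 Ω
Seg 3: A = π(d/2)² = π(9.4500e-04 m)² = 2.806e-06 m²
R_3 = (1.74×10^-8)(75.2)/(2.806e-06) = 0.4664 Ω
R_total = R_1 + R_2 + R_3 = 515 Ω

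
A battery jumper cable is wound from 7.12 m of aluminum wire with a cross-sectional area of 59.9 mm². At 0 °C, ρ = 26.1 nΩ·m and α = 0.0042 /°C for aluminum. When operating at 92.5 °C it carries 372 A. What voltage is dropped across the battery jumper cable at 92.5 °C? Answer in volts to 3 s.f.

ρ = 26.1 nΩ·m = 2.61×10^-8 Ω·m
A = 59.9 mm² = 5.990e-05 m²
R₍0₎ = ρL/A = (2.61×10^-8)(7.12)/(5.990e-05) = 0.003102 Ω
R₍92.5₎ = R₍0₎(1 + αΔT) = 0.003102 × (1 + 0.0042×92.5) = 0.004308 Ω
V = IR = 372 × 0.004308 = 1.60 V

1.60 V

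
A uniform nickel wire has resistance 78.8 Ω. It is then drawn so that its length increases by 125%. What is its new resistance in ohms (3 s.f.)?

k = 1 + 125/100 = 2.25; volume constant ⇒ A' = A/k, so R' = k²R.
R' = 5.062 × 78.8 = 399 Ω

399 Ω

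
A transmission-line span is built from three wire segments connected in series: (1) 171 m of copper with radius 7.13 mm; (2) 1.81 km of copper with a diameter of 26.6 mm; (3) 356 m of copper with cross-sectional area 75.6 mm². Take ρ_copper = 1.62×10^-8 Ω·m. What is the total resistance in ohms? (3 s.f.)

0.146 Ω

Seg 1: A = πr² = π(7.1300e-03 m)² = 1.597e-04 m²
R_1 = (1.62×10^-8)(171)/(1.597e-04) = 0.01735 Ω
Seg 2: A = π(d/2)² = π(1.3300e-02 m)² = 5.557e-04 m²
R_2 = (1.62×10^-8)(1810)/(5.557e-04) = 0.05276 Ω
Seg 3: A = 75.6 mm² = 7.560e-05 m²
R_3 = (1.62×10^-8)(356)/(7.560e-05) = 0.07629 Ω
R_total = R_1 + R_2 + R_3 = 0.146 Ω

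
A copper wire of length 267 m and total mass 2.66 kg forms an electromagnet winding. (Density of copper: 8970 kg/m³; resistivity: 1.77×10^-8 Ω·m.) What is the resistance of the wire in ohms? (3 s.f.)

A = m/(density·L) = 2.66/(8970×267) = 1.1107e-06 m²
R = ρL/A = (1.77×10^-8)(267)/(1.1107e-06) = 4.26 Ω

4.26 Ω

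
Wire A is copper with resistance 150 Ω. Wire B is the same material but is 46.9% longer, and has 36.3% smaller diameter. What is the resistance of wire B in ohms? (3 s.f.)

543 Ω

R ∝ L/d², so R_B/R_A = (1 + 46.9/100) × (1 − 36.3/100)⁻²
= 1.469 × 2.465 = 3.62
R_B = 3.62 × 150 = 543 Ω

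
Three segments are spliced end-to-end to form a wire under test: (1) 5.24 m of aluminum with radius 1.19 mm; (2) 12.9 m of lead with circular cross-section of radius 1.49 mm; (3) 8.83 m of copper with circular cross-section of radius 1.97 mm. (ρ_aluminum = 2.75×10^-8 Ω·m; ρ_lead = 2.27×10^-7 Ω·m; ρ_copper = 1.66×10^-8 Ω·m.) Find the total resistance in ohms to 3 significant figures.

0.464 Ω

Seg 1: A = πr² = π(1.1900e-03 m)² = 4.449e-06 m²
R_1 = (2.75×10^-8)(5.24)/(4.449e-06) = 0.03239 Ω
Seg 2: A = πr² = π(1.4900e-03 m)² = 6.975e-06 m²
R_2 = (2.27×10^-7)(12.9)/(6.975e-06) = 0.4198 Ω
Seg 3: A = πr² = π(1.9700e-03 m)² = 1.219e-05 m²
R_3 = (1.66×10^-8)(8.83)/(1.219e-05) = 0.01202 Ω
R_total = R_1 + R_2 + R_3 = 0.464 Ω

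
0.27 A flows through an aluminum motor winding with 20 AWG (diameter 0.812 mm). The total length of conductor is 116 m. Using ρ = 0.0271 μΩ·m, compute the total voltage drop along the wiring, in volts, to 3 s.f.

1.64 V

ρ = 0.0271 μΩ·m = 2.71×10^-8 Ω·m
A = π(0.812/2 mm)² = π(4.0600e-04 m)² = 5.178e-07 m²
R = ρL/A = (2.71×10^-8)(116)/(5.178e-07) = 6.071 Ω
V = IR = 0.27 × 6.071 = 1.64 V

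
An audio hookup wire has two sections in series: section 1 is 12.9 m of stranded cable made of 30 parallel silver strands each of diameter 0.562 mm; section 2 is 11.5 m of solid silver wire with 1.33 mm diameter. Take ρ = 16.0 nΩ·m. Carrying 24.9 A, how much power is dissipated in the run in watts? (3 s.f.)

ρ = 16.0 nΩ·m = 1.60×10^-8 Ω·m
Section 1: A_strand = π(2.8100e-04)² = 2.481e-07 m²; R₁ = ρL/(N·A_s) = (1.60×10^-8)(12.9)/(30×2.481e-07) = 0.02773 Ω
Section 2: A = π(d/2)² = π(6.6500e-04 m)² = 1.389e-06 m²
R₂ = (1.60×10^-8)(11.5)/(1.389e-06) = 0.1324 Ω
R = R₁ + R₂ = 0.1602 Ω
P = I²R = (24.9)² × 0.1602 = 99.3 W

99.3 W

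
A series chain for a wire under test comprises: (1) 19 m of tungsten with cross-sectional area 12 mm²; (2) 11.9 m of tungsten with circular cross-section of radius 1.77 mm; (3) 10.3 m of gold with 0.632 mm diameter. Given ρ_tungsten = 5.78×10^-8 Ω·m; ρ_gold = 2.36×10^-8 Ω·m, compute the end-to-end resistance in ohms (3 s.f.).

0.936 Ω

Seg 1: A = 12 mm² = 1.200e-05 m²
R_1 = (5.78×10^-8)(19)/(1.200e-05) = 0.09152 Ω
Seg 2: A = πr² = π(1.7700e-03 m)² = 9.842e-06 m²
R_2 = (5.78×10^-8)(11.9)/(9.842e-06) = 0.06988 Ω
Seg 3: A = π(d/2)² = π(3.1600e-04 m)² = 3.137e-07 m²
R_3 = (2.36×10^-8)(10.3)/(3.137e-07) = 0.7749 Ω
R_total = R_1 + R_2 + R_3 = 0.936 Ω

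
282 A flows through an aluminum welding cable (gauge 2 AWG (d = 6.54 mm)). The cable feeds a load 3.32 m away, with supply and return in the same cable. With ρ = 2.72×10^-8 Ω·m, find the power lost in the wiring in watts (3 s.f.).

428 W

A = π(6.54/2 mm)² = π(3.2700e-03 m)² = 3.359e-05 m²
Total conductor length (both ways) L = 2 × 3.32 = 6.64 m
R = ρL/A = (2.72×10^-8)(6.64)/(3.359e-05) = 0.005376 Ω
P = I²R = (282)² × 0.005376 = 428 W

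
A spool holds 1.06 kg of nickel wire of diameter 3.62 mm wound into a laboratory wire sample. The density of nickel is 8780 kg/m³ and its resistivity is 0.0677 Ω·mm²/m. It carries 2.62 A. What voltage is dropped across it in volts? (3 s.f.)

ρ = 0.0677 Ω·mm²/m = 6.77×10^-8 Ω·m
A = π(d/2)² = π(1.8100e-03 m)² = 1.0292e-05 m²
L = m/(density·A) = 1.06/(8780×1.0292e-05) = 11.73 m
R = ρL/A = (6.77×10^-8)(11.73)/(1.0292e-05) = 0.07716 Ω
V = IR = 2.62 × 0.07716 = 0.202 V

0.202 V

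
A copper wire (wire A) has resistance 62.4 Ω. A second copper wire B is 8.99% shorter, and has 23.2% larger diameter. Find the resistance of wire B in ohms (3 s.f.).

R ∝ L/d², so R_B/R_A = (1 − 8.99/100) × (1 + 23.2/100)⁻²
= 0.9101 × 0.6588 = 0.5996
R_B = 0.5996 × 62.4 = 37.4 Ω

37.4 Ω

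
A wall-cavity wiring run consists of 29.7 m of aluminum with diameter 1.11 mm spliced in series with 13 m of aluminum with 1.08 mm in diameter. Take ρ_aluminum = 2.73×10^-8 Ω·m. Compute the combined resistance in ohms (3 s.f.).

Segment 1: A = π(d/2)² = π(5.5500e-04 m)² = 9.677e-07 m²
R₁ = ρL/A = (2.73×10^-8)(29.7)/(9.677e-07) = 0.8379 Ω
Segment 2: A = π(d/2)² = π(5.4000e-04 m)² = 9.161e-07 m²
R₂ = (2.73×10^-8)(13)/(9.161e-07) = 0.3874 Ω
R = R₁ + R₂ = 1.23 Ω

1.23 Ω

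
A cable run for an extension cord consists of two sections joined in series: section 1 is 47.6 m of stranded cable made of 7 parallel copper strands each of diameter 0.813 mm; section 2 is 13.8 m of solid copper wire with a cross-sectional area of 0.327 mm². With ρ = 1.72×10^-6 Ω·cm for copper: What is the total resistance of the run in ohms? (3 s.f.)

ρ = 1.72×10^-6 Ω·cm = 1.72×10^-8 Ω·m
Section 1: A_strand = π(4.0650e-04)² = 5.191e-07 m²; R₁ = ρL/(N·A_s) = (1.72×10^-8)(47.6)/(7×5.191e-07) = 0.2253 Ω
Section 2: A = 0.327 mm² = 3.270e-07 m²
R₂ = (1.72×10^-8)(13.8)/(3.270e-07) = 0.7259 Ω
R = R₁ + R₂ = 0.951 Ω

0.951 Ω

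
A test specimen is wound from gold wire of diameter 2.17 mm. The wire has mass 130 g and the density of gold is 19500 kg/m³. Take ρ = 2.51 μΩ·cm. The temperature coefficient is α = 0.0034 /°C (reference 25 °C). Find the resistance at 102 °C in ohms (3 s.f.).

ρ = 2.51 μΩ·cm = 2.51×10^-8 Ω·m
A = π(d/2)² = π(1.0850e-03 m)² = 3.6984e-06 m²
L = m/(density·A) = 0.13/(19500×3.6984e-06) = 1.803 m
R = ρL/A = (2.51×10^-8)(1.803)/(3.6984e-06) = 0.01223 Ω
R(102 °C) = 0.01223 × (1 + 0.0034×77) = 0.0154 Ω

0.0154 Ω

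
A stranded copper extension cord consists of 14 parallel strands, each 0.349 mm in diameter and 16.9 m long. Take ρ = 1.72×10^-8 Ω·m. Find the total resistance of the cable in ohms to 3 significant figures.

0.217 Ω

A_strand = π(1.7450e-04 m)² = 9.566e-08 m²
R_strand = ρL/A = (1.72×10^-8)(16.9)/(9.566e-08) = 3.039 Ω
R_total = R_strand/N = 3.039/14 = 0.217 Ω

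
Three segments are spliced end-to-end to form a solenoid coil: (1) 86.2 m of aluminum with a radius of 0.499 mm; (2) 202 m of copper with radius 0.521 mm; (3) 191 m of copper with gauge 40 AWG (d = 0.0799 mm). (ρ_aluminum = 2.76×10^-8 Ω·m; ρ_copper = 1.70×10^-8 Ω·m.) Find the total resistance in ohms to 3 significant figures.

655 Ω

Seg 1: A = πr² = π(4.9900e-04 m)² = 7.823e-07 m²
R_1 = (2.76×10^-8)(86.2)/(7.823e-07) = 3.041 Ω
Seg 2: A = πr² = π(5.2100e-04 m)² = 8.528e-07 m²
R_2 = (1.70×10^-8)(202)/(8.528e-07) = 4.027 Ω
Seg 3: A = π(0.0799/2 mm)² = π(3.9950e-05 m)² = 5.014e-09 m²
R_3 = (1.70×10^-8)(191)/(5.014e-09) = 647.6 Ω
R_total = R_1 + R_2 + R_3 = 655 Ω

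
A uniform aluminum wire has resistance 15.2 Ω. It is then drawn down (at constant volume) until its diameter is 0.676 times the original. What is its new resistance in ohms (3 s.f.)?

Volume constant ⇒ L' = L/r² with r = 0.676. R' = ρL'/A' = ρ(L/r²)/(πr²d₀²/4) = R/r⁴.
R' = 4.789 × 15.2 = 72.8 Ω

72.8 Ω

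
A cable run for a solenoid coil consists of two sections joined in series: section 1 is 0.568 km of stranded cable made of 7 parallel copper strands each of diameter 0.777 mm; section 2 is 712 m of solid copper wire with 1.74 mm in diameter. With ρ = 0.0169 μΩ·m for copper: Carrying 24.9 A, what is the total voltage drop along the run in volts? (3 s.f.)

ρ = 0.0169 μΩ·m = 1.69×10^-8 Ω·m
Section 1: A_strand = π(3.8850e-04)² = 4.742e-07 m²; R₁ = ρL/(N·A_s) = (1.69×10^-8)(568)/(7×4.742e-07) = 2.892 Ω
Section 2: A = π(d/2)² = π(8.7000e-04 m)² = 2.378e-06 m²
R₂ = (1.69×10^-8)(712)/(2.378e-06) = 5.06 Ω
R = R₁ + R₂ = 7.952 Ω
V = IR = 24.9 × 7.952 = 198 V

198 V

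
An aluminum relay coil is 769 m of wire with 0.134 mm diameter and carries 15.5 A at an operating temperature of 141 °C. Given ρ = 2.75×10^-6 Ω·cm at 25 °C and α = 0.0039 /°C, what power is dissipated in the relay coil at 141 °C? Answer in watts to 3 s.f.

5.23×10^5 W

ρ = 2.75×10^-6 Ω·cm = 2.75×10^-8 Ω·m
A = π(d/2)² = π(6.7000e-05 m)² = 1.410e-08 m²
R₍25₎ = ρL/A = (2.75×10^-8)(769)/(1.410e-08) = 1500 Ω
R₍141₎ = R₍25₎(1 + αΔT) = 1500 × (1 + 0.0039×116) = 2178 Ω
P = I²R = (15.5)² × 2178 = 5.23×10^5 W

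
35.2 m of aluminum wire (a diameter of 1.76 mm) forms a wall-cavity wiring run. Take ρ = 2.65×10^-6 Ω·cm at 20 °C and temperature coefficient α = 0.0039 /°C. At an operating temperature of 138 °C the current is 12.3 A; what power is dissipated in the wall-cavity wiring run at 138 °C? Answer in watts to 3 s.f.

ρ = 2.65×10^-6 Ω·cm = 2.65×10^-8 Ω·m
A = π(d/2)² = π(8.8000e-04 m)² = 2.433e-06 m²
R₍20₎ = ρL/A = (2.65×10^-8)(35.2)/(2.433e-06) = 0.3834 Ω
R₍138₎ = R₍20₎(1 + αΔT) = 0.3834 × (1 + 0.0039×118) = 0.5599 Ω
P = I²R = (12.3)² × 0.5599 = 84.7 W

84.7 W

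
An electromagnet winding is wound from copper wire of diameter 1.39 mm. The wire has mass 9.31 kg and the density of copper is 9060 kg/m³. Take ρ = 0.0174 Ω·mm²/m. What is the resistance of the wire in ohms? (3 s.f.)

ρ = 0.0174 Ω·mm²/m = 1.74×10^-8 Ω·m
A = π(d/2)² = π(6.9500e-04 m)² = 1.5175e-06 m²
L = m/(density·A) = 9.31/(9060×1.5175e-06) = 677.2 m
R = ρL/A = (1.74×10^-8)(677.2)/(1.5175e-06) = 7.76 Ω

7.76 Ω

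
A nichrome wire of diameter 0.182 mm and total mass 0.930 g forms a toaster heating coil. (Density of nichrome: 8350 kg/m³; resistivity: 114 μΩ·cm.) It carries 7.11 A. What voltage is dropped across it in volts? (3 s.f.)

ρ = 114 μΩ·cm = 1.14×10^-6 Ω·m
A = π(d/2)² = π(9.1000e-05 m)² = 2.6016e-08 m²
L = m/(density·A) = 9.300×10^-4/(8350×2.6016e-08) = 4.281 m
R = ρL/A = (1.14×10^-6)(4.281)/(2.6016e-08) = 187.6 Ω
V = IR = 7.11 × 187.6 = 1330 V

1330 V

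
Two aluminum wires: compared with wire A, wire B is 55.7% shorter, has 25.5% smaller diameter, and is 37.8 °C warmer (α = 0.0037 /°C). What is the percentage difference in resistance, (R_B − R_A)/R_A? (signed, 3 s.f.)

R ∝ ρL/d² with ρ ∝ (1+αΔT), so R_B/R_A = (1 − 55.7/100) × (1 − 25.5/100)⁻² × (1 + 0.0037×37.8)
= 0.443 × 1.802 × 1.14 = 0.9098
(R_B − R_A)/R_A = 0.9098 − 1 = -9.02%

-9.02%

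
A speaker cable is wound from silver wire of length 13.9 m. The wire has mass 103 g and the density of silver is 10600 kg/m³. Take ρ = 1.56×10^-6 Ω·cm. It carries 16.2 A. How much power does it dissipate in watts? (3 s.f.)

81.4 W

ρ = 1.56×10^-6 Ω·cm = 1.56×10^-8 Ω·m
A = m/(density·L) = 0.103/(10600×13.9) = 6.9906e-07 m²
R = ρL/A = (1.56×10^-8)(13.9)/(6.9906e-07) = 0.3102 Ω
P = I²R = (16.2)² × 0.3102 = 81.4 W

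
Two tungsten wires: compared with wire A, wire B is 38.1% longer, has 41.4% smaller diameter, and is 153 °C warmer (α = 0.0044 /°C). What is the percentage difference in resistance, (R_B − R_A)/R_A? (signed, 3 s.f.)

R ∝ ρL/d² with ρ ∝ (1+αΔT), so R_B/R_A = (1 + 38.1/100) × (1 − 41.4/100)⁻² × (1 + 0.0044×153)
= 1.381 × 2.912 × 1.673 = 6.729
(R_B − R_A)/R_A = 6.729 − 1 = 573%

573%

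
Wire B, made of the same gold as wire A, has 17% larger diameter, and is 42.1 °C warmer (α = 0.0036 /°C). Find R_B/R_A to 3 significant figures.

0.841

R ∝ ρL/d² with ρ ∝ (1+αΔT), so R_B/R_A = (1 + 17/100)⁻² × (1 + 0.0036×42.1)
= 0.7305 × 1.152 = 0.841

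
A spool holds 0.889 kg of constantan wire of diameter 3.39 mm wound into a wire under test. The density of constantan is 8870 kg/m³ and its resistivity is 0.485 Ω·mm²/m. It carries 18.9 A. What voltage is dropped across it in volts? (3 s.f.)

11.3 V

ρ = 0.485 Ω·mm²/m = 4.85×10^-7 Ω·m
A = π(d/2)² = π(1.6950e-03 m)² = 9.0259e-06 m²
L = m/(density·A) = 0.889/(8870×9.0259e-06) = 11.1 m
R = ρL/A = (4.85×10^-7)(11.1)/(9.0259e-06) = 0.5967 Ω
V = IR = 18.9 × 0.5967 = 11.3 V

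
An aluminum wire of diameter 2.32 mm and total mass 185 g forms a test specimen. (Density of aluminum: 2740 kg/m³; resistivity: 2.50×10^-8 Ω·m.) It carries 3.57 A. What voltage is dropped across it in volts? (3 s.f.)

A = π(d/2)² = π(1.1600e-03 m)² = 4.2273e-06 m²
L = m/(density·A) = 0.185/(2740×4.2273e-06) = 15.97 m
R = ρL/A = (2.50×10^-8)(15.97)/(4.2273e-06) = 0.09446 Ω
V = IR = 3.57 × 0.09446 = 0.337 V

0.337 V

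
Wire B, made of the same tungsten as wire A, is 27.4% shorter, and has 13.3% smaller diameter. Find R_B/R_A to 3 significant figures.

0.966

R ∝ L/d², so R_B/R_A = (1 − 27.4/100) × (1 − 13.3/100)⁻²
= 0.726 × 1.33 = 0.966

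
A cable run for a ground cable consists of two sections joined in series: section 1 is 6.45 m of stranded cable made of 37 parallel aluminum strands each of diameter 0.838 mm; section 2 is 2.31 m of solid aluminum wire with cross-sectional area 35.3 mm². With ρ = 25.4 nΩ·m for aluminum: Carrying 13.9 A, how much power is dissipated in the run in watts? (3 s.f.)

ρ = 25.4 nΩ·m = 2.54×10^-8 Ω·m
Section 1: A_strand = π(4.1900e-04)² = 5.515e-07 m²; R₁ = ρL/(N·A_s) = (2.54×10^-8)(6.45)/(37×5.515e-07) = 0.008028 Ω
Section 2: A = 35.3 mm² = 3.530e-05 m²
R₂ = (2.54×10^-8)(2.31)/(3.530e-05) = 0.001662 Ω
R = R₁ + R₂ = 0.00969 Ω
P = I²R = (13.9)² × 0.00969 = 1.87 W

1.87 W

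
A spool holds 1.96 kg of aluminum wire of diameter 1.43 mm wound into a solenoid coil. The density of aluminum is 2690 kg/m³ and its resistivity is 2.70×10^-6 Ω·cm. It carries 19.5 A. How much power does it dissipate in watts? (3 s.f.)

2900 W

ρ = 2.70×10^-6 Ω·cm = 2.70×10^-8 Ω·m
A = π(d/2)² = π(7.1500e-04 m)² = 1.6061e-06 m²
L = m/(density·A) = 1.96/(2690×1.6061e-06) = 453.7 m
R = ρL/A = (2.70×10^-8)(453.7)/(1.6061e-06) = 7.627 Ω
P = I²R = (19.5)² × 7.627 = 2900 W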